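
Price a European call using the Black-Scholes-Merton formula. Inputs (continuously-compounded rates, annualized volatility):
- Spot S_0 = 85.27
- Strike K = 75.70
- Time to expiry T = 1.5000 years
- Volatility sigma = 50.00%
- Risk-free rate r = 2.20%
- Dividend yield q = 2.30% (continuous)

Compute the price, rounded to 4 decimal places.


d1 = (ln(S/K) + (r - q + 0.5*sigma^2) * T) / (sigma * sqrt(T)) = 0.49813564
d2 = d1 - sigma * sqrt(T) = -0.11423680
exp(-rT) = 0.96753856; exp(-qT) = 0.96608834
C = S_0 * exp(-qT) * N(d1) - K * exp(-rT) * N(d2)
N(d1) = 0.69080578; N(d2) = 0.45452504
C = 85.2700 * 0.96608834 * 0.69080578 - 75.7000 * 0.96753856 * 0.45452504 = 23.6168

Answer: Price = 23.6168


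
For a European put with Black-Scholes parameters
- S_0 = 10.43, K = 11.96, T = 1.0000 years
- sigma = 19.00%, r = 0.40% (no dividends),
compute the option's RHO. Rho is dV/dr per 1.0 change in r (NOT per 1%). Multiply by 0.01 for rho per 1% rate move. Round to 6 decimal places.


d1 = -0.6043762079; d2 = -0.7943762079
phi(d1) = 0.3323476120; exp(-qT) = 1.0000000000; exp(-rT) = 0.9960079893
N(-d2) = 0.7865117746
Rho = -K*T*exp(-rT)*N(-d2) = -11.9600 * 1.0000 * 0.9960079893 * 0.7865117746 = -9.369129

Answer: Rho = -9.369129


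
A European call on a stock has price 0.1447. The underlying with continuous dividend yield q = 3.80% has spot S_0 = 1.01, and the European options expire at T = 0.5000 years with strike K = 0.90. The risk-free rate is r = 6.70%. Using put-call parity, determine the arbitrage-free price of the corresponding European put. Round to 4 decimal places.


Answer: Put price = 0.0241

Derivation:
Put-call parity: C - P = S_0 * exp(-qT) - K * exp(-rT).
S_0 * exp(-qT) = 1.0100 * 0.98117936 = 0.99099116
K * exp(-rT) = 0.9000 * 0.96705491 = 0.87034942
P = C - S*exp(-qT) + K*exp(-rT)
P = 0.1447 - 0.99099116 + 0.87034942 = 0.0241


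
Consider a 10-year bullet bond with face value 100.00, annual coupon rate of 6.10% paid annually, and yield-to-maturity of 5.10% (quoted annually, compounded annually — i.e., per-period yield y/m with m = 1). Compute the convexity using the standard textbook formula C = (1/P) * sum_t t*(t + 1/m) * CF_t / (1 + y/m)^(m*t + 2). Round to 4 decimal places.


Coupon per period c = face * coupon_rate / m = 6.100000
Periods per year m = 1; per-period yield y/m = 0.051000
Number of cashflows N = 10
Cashflows (t years, CF_t, discount factor 1/(1+y/m)^(m*t), PV):
  t = 1.0000: CF_t = 6.100000, DF = 0.951475, PV = 5.803996
  t = 2.0000: CF_t = 6.100000, DF = 0.905304, PV = 5.522356
  t = 3.0000: CF_t = 6.100000, DF = 0.861374, PV = 5.254383
  t = 4.0000: CF_t = 6.100000, DF = 0.819576, PV = 4.999412
  t = 5.0000: CF_t = 6.100000, DF = 0.779806, PV = 4.756815
  t = 6.0000: CF_t = 6.100000, DF = 0.741965, PV = 4.525989
  t = 7.0000: CF_t = 6.100000, DF = 0.705961, PV = 4.306365
  t = 8.0000: CF_t = 6.100000, DF = 0.671705, PV = 4.097398
  t = 9.0000: CF_t = 6.100000, DF = 0.639110, PV = 3.898570
  t = 10.0000: CF_t = 106.100000, DF = 0.608097, PV = 64.519089
Price P = sum_t PV_t = 107.684373
Convexity numerator sum_t t*(t + 1/m) * CF_t / (1+y/m)^(m*t + 2):
  t = 1.0000: term = 10.508765
  t = 2.0000: term = 29.996475
  t = 3.0000: term = 57.081779
  t = 4.0000: term = 90.519789
  t = 5.0000: term = 129.190946
  t = 6.0000: term = 172.090698
  t = 7.0000: term = 218.319947
  t = 8.0000: term = 267.076189
  t = 9.0000: term = 317.645325
  t = 10.0000: term = 6425.034688
Convexity = (1/P) * sum = 7717.464603 / 107.684373 = 71.667452

Answer: Convexity = 71.6675


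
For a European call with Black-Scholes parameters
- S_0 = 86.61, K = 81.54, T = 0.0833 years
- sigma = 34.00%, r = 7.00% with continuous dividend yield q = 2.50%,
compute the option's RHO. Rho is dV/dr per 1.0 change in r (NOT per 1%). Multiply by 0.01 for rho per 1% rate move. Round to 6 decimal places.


Answer: Rho = 4.909461

Derivation:
d1 = 0.7019758015; d2 = 0.6038458876
phi(d1) = 0.3118217570; exp(-qT) = 0.9979196669; exp(-rT) = 0.9941859673
N(d2) = 0.7270269460
Rho = K*T*exp(-rT)*N(d2) = 81.5400 * 0.0833 * 0.9941859673 * 0.7270269460 = 4.909461


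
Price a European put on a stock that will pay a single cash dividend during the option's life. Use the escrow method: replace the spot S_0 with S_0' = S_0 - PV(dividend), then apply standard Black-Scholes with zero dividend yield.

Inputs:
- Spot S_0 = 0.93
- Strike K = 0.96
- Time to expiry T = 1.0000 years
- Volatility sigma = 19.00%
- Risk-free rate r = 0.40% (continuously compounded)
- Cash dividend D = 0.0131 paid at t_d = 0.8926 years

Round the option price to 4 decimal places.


Answer: Price = 0.0922

Derivation:
PV(D) = D * exp(-r * t_d) = 0.0131 * 0.99643597 = 0.01305331
S_0' = S_0 - PV(D) = 0.9300 - 0.01305331 = 0.91694669
d1 = (ln(S_0'/K) + (r + sigma^2/2)*T) / (sigma*sqrt(T)) = -0.12544184
d2 = d1 - sigma*sqrt(T) = -0.31544184
exp(-rT) = 0.99600799
N(-d1) = 0.54991312; N(-d2) = 0.62378690
P = K * exp(-rT) * N(-d2) - S_0' * N(-d1) = 0.9600 * 0.99600799 * 0.62378690 - 0.91694669 * 0.54991312 = 0.0922


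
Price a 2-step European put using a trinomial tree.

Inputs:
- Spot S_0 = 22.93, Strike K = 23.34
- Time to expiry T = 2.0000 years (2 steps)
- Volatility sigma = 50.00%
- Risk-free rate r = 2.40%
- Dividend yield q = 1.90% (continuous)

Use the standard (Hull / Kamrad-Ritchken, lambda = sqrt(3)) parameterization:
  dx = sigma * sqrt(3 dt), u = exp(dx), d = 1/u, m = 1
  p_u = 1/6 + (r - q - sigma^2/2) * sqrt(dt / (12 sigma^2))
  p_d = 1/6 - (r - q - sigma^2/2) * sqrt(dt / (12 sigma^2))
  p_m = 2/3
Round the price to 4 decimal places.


Answer: Price = V(0,0) = 5.3214

Derivation:
dt = T/N = 1.000000; dx = sigma*sqrt(3*dt) = 0.866025
u = exp(dx) = 2.377443; d = 1/u = 0.420620
p_u = 0.097385, p_m = 0.666667, p_d = 0.235949
Discount per step: exp(-r*dt) = 0.976286
Stock lattice S(k, j) with j the centered position index:
  k=0: S(0,+0) = 22.9300
  k=1: S(1,-1) = 9.6448; S(1,+0) = 22.9300; S(1,+1) = 54.5148
  k=2: S(2,-2) = 4.0568; S(2,-1) = 9.6448; S(2,+0) = 22.9300; S(2,+1) = 54.5148; S(2,+2) = 129.6057
Terminal payoffs V(N, j) = max(K - S_T, 0):
  V(2,-2) = 19.283197; V(2,-1) = 13.695183; V(2,+0) = 0.410000; V(2,+1) = 0.000000; V(2,+2) = 0.000000
Backward induction: V(k, j) = exp(-r*dt) * [p_u * V(k+1, j+1) + p_m * V(k+1, j) + p_d * V(k+1, j-1)]
  V(1,-1) = exp(-r*dt) * [p_u*0.410000 + p_m*13.695183 + p_d*19.283197] = 13.394537
  V(1,+0) = exp(-r*dt) * [p_u*0.000000 + p_m*0.410000 + p_d*13.695183] = 3.421583
  V(1,+1) = exp(-r*dt) * [p_u*0.000000 + p_m*0.000000 + p_d*0.410000] = 0.094445
  V(0,+0) = exp(-r*dt) * [p_u*0.094445 + p_m*3.421583 + p_d*13.394537] = 5.321417


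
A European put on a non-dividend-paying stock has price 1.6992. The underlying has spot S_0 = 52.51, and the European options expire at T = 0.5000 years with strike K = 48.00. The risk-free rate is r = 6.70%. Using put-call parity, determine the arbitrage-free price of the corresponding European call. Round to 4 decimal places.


Put-call parity: C - P = S_0 * exp(-qT) - K * exp(-rT).
S_0 * exp(-qT) = 52.5100 * 1.00000000 = 52.51000000
K * exp(-rT) = 48.0000 * 0.96705491 = 46.41863574
C = P + S*exp(-qT) - K*exp(-rT)
C = 1.6992 + 52.51000000 - 46.41863574 = 7.7906

Answer: Call price = 7.7906


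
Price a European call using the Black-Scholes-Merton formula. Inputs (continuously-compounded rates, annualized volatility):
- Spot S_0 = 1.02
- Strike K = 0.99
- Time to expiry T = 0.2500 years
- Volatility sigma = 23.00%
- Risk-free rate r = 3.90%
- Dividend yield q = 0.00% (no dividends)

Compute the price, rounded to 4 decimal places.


Answer: Price = 0.0684

Derivation:
d1 = (ln(S/K) + (r - q + 0.5*sigma^2) * T) / (sigma * sqrt(T)) = 0.40187359
d2 = d1 - sigma * sqrt(T) = 0.28687359
exp(-rT) = 0.99029738; exp(-qT) = 1.00000000
C = S_0 * exp(-qT) * N(d1) - K * exp(-rT) * N(d2)
N(d1) = 0.65611147; N(d2) = 0.61289544
C = 1.0200 * 1.00000000 * 0.65611147 - 0.9900 * 0.99029738 * 0.61289544 = 0.0684


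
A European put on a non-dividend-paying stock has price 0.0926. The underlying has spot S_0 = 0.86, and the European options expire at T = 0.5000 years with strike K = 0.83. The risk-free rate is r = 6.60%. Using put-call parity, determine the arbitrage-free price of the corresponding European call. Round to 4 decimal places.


Put-call parity: C - P = S_0 * exp(-qT) - K * exp(-rT).
S_0 * exp(-qT) = 0.8600 * 1.00000000 = 0.86000000
K * exp(-rT) = 0.8300 * 0.96753856 = 0.80305700
C = P + S*exp(-qT) - K*exp(-rT)
C = 0.0926 + 0.86000000 - 0.80305700 = 0.1495

Answer: Call price = 0.1495


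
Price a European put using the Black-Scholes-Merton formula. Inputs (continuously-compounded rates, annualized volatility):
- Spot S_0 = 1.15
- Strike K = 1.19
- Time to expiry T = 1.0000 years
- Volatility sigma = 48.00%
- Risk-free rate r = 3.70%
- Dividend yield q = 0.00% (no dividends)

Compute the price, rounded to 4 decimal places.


d1 = (ln(S/K) + (r - q + 0.5*sigma^2) * T) / (sigma * sqrt(T)) = 0.24585132
d2 = d1 - sigma * sqrt(T) = -0.23414868
exp(-rT) = 0.96367614; exp(-qT) = 1.00000000
P = K * exp(-rT) * N(-d2) - S_0 * exp(-qT) * N(-d1)
N(-d1) = 0.40289866; N(-d2) = 0.59256522
P = 1.1900 * 0.96367614 * 0.59256522 - 1.1500 * 1.00000000 * 0.40289866 = 0.2162

Answer: Price = 0.2162


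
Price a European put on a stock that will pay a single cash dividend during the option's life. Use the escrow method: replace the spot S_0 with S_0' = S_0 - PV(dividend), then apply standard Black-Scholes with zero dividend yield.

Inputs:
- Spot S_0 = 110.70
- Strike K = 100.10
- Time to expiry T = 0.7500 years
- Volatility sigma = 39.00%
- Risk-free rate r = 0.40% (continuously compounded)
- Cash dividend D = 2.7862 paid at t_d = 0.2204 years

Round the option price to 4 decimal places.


Answer: Price = 10.2376

Derivation:
PV(D) = D * exp(-r * t_d) = 2.7862 * 0.99911879 = 2.78374477
S_0' = S_0 - PV(D) = 110.7000 - 2.78374477 = 107.91625523
d1 = (ln(S_0'/K) + (r + sigma^2/2)*T) / (sigma*sqrt(T)) = 0.40036525
d2 = d1 - sigma*sqrt(T) = 0.06261534
exp(-rT) = 0.99700450
N(-d1) = 0.34444376; N(-d2) = 0.47503641
P = K * exp(-rT) * N(-d2) - S_0' * N(-d1) = 100.1000 * 0.99700450 * 0.47503641 - 107.91625523 * 0.34444376 = 10.2376


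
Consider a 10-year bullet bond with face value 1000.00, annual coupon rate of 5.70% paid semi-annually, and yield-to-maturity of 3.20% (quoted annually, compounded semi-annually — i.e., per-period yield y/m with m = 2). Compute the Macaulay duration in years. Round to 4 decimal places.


Coupon per period c = face * coupon_rate / m = 28.500000
Periods per year m = 2; per-period yield y/m = 0.016000
Number of cashflows N = 20
Cashflows (t years, CF_t, discount factor 1/(1+y/m)^(m*t), PV):
  t = 0.5000: CF_t = 28.500000, DF = 0.984252, PV = 28.051181
  t = 1.0000: CF_t = 28.500000, DF = 0.968752, PV = 27.609430
  t = 1.5000: CF_t = 28.500000, DF = 0.953496, PV = 27.174636
  t = 2.0000: CF_t = 28.500000, DF = 0.938480, PV = 26.746689
  t = 2.5000: CF_t = 28.500000, DF = 0.923701, PV = 26.325481
  t = 3.0000: CF_t = 28.500000, DF = 0.909155, PV = 25.910907
  t = 3.5000: CF_t = 28.500000, DF = 0.894837, PV = 25.502861
  t = 4.0000: CF_t = 28.500000, DF = 0.880745, PV = 25.101241
  t = 4.5000: CF_t = 28.500000, DF = 0.866875, PV = 24.705946
  t = 5.0000: CF_t = 28.500000, DF = 0.853224, PV = 24.316876
  t = 5.5000: CF_t = 28.500000, DF = 0.839787, PV = 23.933933
  t = 6.0000: CF_t = 28.500000, DF = 0.826562, PV = 23.557021
  t = 6.5000: CF_t = 28.500000, DF = 0.813545, PV = 23.186044
  t = 7.0000: CF_t = 28.500000, DF = 0.800734, PV = 22.820910
  t = 7.5000: CF_t = 28.500000, DF = 0.788124, PV = 22.461525
  t = 8.0000: CF_t = 28.500000, DF = 0.775712, PV = 22.107800
  t = 8.5000: CF_t = 28.500000, DF = 0.763496, PV = 21.759646
  t = 9.0000: CF_t = 28.500000, DF = 0.751473, PV = 21.416974
  t = 9.5000: CF_t = 28.500000, DF = 0.739639, PV = 21.079699
  t = 10.0000: CF_t = 1028.500000, DF = 0.727991, PV = 748.738452
Price P = sum_t PV_t = 1212.507253
Macaulay numerator sum_t t * PV_t:
  t * PV_t at t = 0.5000: 14.025591
  t * PV_t at t = 1.0000: 27.609430
  t * PV_t at t = 1.5000: 40.761954
  t * PV_t at t = 2.0000: 53.493378
  t * PV_t at t = 2.5000: 65.813703
  t * PV_t at t = 3.0000: 77.732720
  t * PV_t at t = 3.5000: 89.260014
  t * PV_t at t = 4.0000: 100.404965
  t * PV_t at t = 4.5000: 111.176757
  t * PV_t at t = 5.0000: 121.584380
  t * PV_t at t = 5.5000: 131.636632
  t * PV_t at t = 6.0000: 141.342125
  t * PV_t at t = 6.5000: 150.709286
  t * PV_t at t = 7.0000: 159.746367
  t * PV_t at t = 7.5000: 168.461438
  t * PV_t at t = 8.0000: 176.862402
  t * PV_t at t = 8.5000: 184.956991
  t * PV_t at t = 9.0000: 192.752769
  t * PV_t at t = 9.5000: 200.257142
  t * PV_t at t = 10.0000: 7487.384518
Macaulay duration D = (sum_t t * PV_t) / P = 9695.972562 / 1212.507253 = 7.996631

Answer: Macaulay duration = 7.9966 years


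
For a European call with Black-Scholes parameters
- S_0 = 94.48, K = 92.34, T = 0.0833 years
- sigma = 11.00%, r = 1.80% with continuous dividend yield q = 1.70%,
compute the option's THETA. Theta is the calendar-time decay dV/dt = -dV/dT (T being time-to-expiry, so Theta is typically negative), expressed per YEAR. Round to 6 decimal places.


d1 = 0.7401437561; d2 = 0.7083958428
phi(d1) = 0.3033570079; exp(-qT) = 0.9985849022; exp(-rT) = 0.9985017235
Theta = -S*exp(-qT)*phi(d1)*sigma/(2*sqrt(T)) - r*K*exp(-rT)*N(d2) + q*S*exp(-qT)*N(d1)
N(d1) = 0.7703936146; N(d2) = 0.7606502633; sqrt(T) = 0.2886173938
Term 1 = -94.4800 * 0.9985849022 * 0.3033570079 * 0.1100 / (2 * 0.2886173938) = -5.4540498249
Term 2 = -0.0180 * 92.3400 * 0.9985017235 * 0.7606502633 = -1.2623977566
Term 3 = 0.0170 * 94.4800 * 0.9985849022 * 0.7703936146 = 1.2356244008
Theta = -5.4540498249 + (-1.2623977566) + (1.2356244008) = -5.480823

Answer: Theta = -5.480823


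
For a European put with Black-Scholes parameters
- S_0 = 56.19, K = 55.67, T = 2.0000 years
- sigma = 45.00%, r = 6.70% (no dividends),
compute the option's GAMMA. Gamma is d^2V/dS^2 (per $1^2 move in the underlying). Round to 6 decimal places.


Answer: Gamma = 0.009625

Derivation:
d1 = 0.5433681967; d2 = -0.0930279063
phi(d1) = 0.3441894550; exp(-qT) = 1.0000000000; exp(-rT) = 0.8745900646
Gamma = exp(-qT) * phi(d1) / (S * sigma * sqrt(T)) = 1.0000000000 * 0.3441894550 / (56.1900 * 0.4500 * 1.4142135624) = 0.009625


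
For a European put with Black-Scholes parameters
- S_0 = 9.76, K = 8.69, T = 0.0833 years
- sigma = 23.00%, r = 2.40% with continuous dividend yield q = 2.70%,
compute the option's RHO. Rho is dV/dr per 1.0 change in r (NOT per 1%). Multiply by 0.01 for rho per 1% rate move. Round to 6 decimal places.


Answer: Rho = -0.031368

Derivation:
d1 = 1.7786876733; d2 = 1.7123056727
phi(d1) = 0.0820190737; exp(-qT) = 0.9977534273; exp(-rT) = 0.9980027971
N(-d2) = 0.0434201759
Rho = -K*T*exp(-rT)*N(-d2) = -8.6900 * 0.0833 * 0.9980027971 * 0.0434201759 = -0.031368


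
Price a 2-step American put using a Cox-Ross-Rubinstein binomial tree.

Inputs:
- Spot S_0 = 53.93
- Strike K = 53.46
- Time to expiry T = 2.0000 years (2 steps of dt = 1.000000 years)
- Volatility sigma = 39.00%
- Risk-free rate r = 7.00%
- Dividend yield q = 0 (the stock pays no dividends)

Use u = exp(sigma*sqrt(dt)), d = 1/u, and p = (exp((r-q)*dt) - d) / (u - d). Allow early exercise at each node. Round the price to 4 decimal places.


dt = T/N = 1.000000
u = exp(sigma*sqrt(dt)) = 1.476981; d = 1/u = 0.677057
p = (exp((r-q)*dt) - d) / (u - d) = 0.494361
Discount per step: exp(-r*dt) = 0.932394
Stock lattice S(k, i) with i counting down-moves:
  k=0: S(0,0) = 53.9300
  k=1: S(1,0) = 79.6536; S(1,1) = 36.5137
  k=2: S(2,0) = 117.6468; S(2,1) = 53.9300; S(2,2) = 24.7218
Terminal payoffs V(N, i) = max(K - S_T, 0):
  V(2,0) = 0.000000; V(2,1) = 0.000000; V(2,2) = 28.738164
Backward induction: V(k, i) = exp(-r*dt) * [p * V(k+1, i) + (1-p) * V(k+1, i+1)]; then take max(V_cont, immediate exercise) for American.
  V(1,0) = exp(-r*dt) * [p*0.000000 + (1-p)*0.000000] = 0.000000; exercise = 0.000000; V(1,0) = max -> 0.000000
  V(1,1) = exp(-r*dt) * [p*0.000000 + (1-p)*28.738164] = 13.548738; exercise = 16.946323; V(1,1) = max -> 16.946323
  V(0,0) = exp(-r*dt) * [p*0.000000 + (1-p)*16.946323] = 7.989421; exercise = 0.000000; V(0,0) = max -> 7.989421

Answer: Price = V(0,0) = 7.9894


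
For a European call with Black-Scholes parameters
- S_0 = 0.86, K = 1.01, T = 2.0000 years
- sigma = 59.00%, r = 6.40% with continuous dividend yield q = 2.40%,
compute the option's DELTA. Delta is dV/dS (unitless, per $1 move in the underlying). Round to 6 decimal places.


d1 = 0.3203874212; d2 = -0.5139985806
phi(d1) = 0.3789835104; exp(-qT) = 0.9531337871; exp(-rT) = 0.8798533791
N(d1) = 0.6256626701
Delta = exp(-qT) * N(d1) = 0.9531337871 * 0.6256626701 = 0.596340

Answer: Delta = 0.596340


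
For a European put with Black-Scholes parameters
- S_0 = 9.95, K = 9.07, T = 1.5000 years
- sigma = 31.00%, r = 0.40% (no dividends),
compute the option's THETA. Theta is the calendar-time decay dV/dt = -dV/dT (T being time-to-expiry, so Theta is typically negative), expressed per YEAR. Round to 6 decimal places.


Answer: Theta = -0.437058

Derivation:
d1 = 0.4495348010; d2 = 0.0698638909
phi(d1) = 0.3606024039; exp(-qT) = 1.0000000000; exp(-rT) = 0.9940179641
Theta = -S*exp(-qT)*phi(d1)*sigma/(2*sqrt(T)) + r*K*exp(-rT)*N(-d2) - q*S*exp(-qT)*N(-d1)
N(-d1) = 0.3265229546; N(-d2) = 0.4721509969; sqrt(T) = 1.2247448714
Term 1 = -9.9500 * 1.0000000000 * 0.3606024039 * 0.3100 / (2 * 1.2247448714) = -0.4540856389
Term 2 = 0.0040 * 9.0700 * 0.9940179641 * 0.4721509969 = 0.0170271681
Term 3 = 0 (no dividend yield, q = 0)
Theta = -0.4540856389 + (0.0170271681) + (0.0000000000) = -0.437058


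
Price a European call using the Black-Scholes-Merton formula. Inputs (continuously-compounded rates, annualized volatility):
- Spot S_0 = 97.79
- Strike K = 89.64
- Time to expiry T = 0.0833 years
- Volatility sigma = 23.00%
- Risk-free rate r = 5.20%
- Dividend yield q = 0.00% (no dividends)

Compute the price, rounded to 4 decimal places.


d1 = (ln(S/K) + (r - q + 0.5*sigma^2) * T) / (sigma * sqrt(T)) = 1.40935129
d2 = d1 - sigma * sqrt(T) = 1.34296929
exp(-rT) = 0.99567777; exp(-qT) = 1.00000000
C = S_0 * exp(-qT) * N(d1) - K * exp(-rT) * N(d2)
N(d1) = 0.92063434; N(d2) = 0.91035904
C = 97.7900 * 1.00000000 * 0.92063434 - 89.6400 * 0.99567777 * 0.91035904 = 8.7770

Answer: Price = 8.7770


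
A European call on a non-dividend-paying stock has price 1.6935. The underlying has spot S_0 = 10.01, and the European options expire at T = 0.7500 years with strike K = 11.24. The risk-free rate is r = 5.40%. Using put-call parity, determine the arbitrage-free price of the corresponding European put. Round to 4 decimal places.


Put-call parity: C - P = S_0 * exp(-qT) - K * exp(-rT).
S_0 * exp(-qT) = 10.0100 * 1.00000000 = 10.01000000
K * exp(-rT) = 11.2400 * 0.96030916 = 10.79387501
P = C - S*exp(-qT) + K*exp(-rT)
P = 1.6935 - 10.01000000 + 10.79387501 = 2.4774

Answer: Put price = 2.4774


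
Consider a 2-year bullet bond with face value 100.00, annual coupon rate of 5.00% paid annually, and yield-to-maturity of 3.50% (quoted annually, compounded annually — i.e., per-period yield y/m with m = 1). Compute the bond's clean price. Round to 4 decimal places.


Coupon per period c = face * coupon_rate / m = 5.000000
Periods per year m = 1; per-period yield y/m = 0.035000
Number of cashflows N = 2
Cashflows (t years, CF_t, discount factor 1/(1+y/m)^(m*t), PV):
  t = 1.0000: CF_t = 5.000000, DF = 0.966184, PV = 4.830918
  t = 2.0000: CF_t = 105.000000, DF = 0.933511, PV = 98.018624
Price P = sum_t PV_t = 102.849541

Answer: Price = 102.8495


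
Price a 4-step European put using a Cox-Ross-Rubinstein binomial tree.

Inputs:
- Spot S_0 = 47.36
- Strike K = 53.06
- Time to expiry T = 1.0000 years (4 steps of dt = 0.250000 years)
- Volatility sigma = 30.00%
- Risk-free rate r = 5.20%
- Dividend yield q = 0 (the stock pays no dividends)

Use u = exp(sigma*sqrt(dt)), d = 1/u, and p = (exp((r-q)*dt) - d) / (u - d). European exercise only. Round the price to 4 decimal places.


Answer: Price = V(0,0) = 7.7219

Derivation:
dt = T/N = 0.250000
u = exp(sigma*sqrt(dt)) = 1.161834; d = 1/u = 0.860708
p = (exp((r-q)*dt) - d) / (u - d) = 0.506023
Discount per step: exp(-r*dt) = 0.987084
Stock lattice S(k, i) with i counting down-moves:
  k=0: S(0,0) = 47.3600
  k=1: S(1,0) = 55.0245; S(1,1) = 40.7631
  k=2: S(2,0) = 63.9293; S(2,1) = 47.3600; S(2,2) = 35.0852
  k=3: S(3,0) = 74.2753; S(3,1) = 55.0245; S(3,2) = 40.7631; S(3,3) = 30.1981
  k=4: S(4,0) = 86.2955; S(4,1) = 63.9293; S(4,2) = 47.3600; S(4,3) = 35.0852; S(4,4) = 25.9917
Terminal payoffs V(N, i) = max(K - S_T, 0):
  V(4,0) = 0.000000; V(4,1) = 0.000000; V(4,2) = 5.700000; V(4,3) = 17.974849; V(4,4) = 27.068281
Backward induction: V(k, i) = exp(-r*dt) * [p * V(k+1, i) + (1-p) * V(k+1, i+1)].
  V(3,0) = exp(-r*dt) * [p*0.000000 + (1-p)*0.000000] = 0.000000
  V(3,1) = exp(-r*dt) * [p*0.000000 + (1-p)*5.700000] = 2.779301
  V(3,2) = exp(-r*dt) * [p*5.700000 + (1-p)*17.974849] = 11.611554
  V(3,3) = exp(-r*dt) * [p*17.974849 + (1-p)*27.068281] = 22.176615
  V(2,0) = exp(-r*dt) * [p*0.000000 + (1-p)*2.779301] = 1.355178
  V(2,1) = exp(-r*dt) * [p*2.779301 + (1-p)*11.611554] = 7.049981
  V(2,2) = exp(-r*dt) * [p*11.611554 + (1-p)*22.176615] = 16.613069
  V(1,0) = exp(-r*dt) * [p*1.355178 + (1-p)*7.049981] = 4.114441
  V(1,1) = exp(-r*dt) * [p*7.049981 + (1-p)*16.613069] = 11.621854
  V(0,0) = exp(-r*dt) * [p*4.114441 + (1-p)*11.621854] = 7.721888


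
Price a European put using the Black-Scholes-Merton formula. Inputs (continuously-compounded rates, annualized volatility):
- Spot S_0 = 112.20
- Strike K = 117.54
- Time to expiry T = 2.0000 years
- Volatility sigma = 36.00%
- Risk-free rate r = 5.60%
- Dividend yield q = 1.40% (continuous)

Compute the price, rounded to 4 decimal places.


Answer: Price = 19.5681

Derivation:
d1 = (ln(S/K) + (r - q + 0.5*sigma^2) * T) / (sigma * sqrt(T)) = 0.32822383
d2 = d1 - sigma * sqrt(T) = -0.18089305
exp(-rT) = 0.89404426; exp(-qT) = 0.97238837
P = K * exp(-rT) * N(-d2) - S_0 * exp(-qT) * N(-d1)
N(-d1) = 0.37137122; N(-d2) = 0.57177424
P = 117.5400 * 0.89404426 * 0.57177424 - 112.2000 * 0.97238837 * 0.37137122 = 19.5681


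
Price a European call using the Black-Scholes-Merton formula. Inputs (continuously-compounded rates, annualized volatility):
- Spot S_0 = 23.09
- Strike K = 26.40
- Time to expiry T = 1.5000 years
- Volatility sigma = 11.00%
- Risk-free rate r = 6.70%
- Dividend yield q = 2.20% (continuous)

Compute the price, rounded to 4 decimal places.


d1 = (ln(S/K) + (r - q + 0.5*sigma^2) * T) / (sigma * sqrt(T)) = -0.42598398
d2 = d1 - sigma * sqrt(T) = -0.56070592
exp(-rT) = 0.90438511; exp(-qT) = 0.96753856
C = S_0 * exp(-qT) * N(d1) - K * exp(-rT) * N(d2)
N(d1) = 0.33505976; N(d2) = 0.28749902
C = 23.0900 * 0.96753856 * 0.33505976 - 26.4000 * 0.90438511 * 0.28749902 = 0.6211

Answer: Price = 0.6211


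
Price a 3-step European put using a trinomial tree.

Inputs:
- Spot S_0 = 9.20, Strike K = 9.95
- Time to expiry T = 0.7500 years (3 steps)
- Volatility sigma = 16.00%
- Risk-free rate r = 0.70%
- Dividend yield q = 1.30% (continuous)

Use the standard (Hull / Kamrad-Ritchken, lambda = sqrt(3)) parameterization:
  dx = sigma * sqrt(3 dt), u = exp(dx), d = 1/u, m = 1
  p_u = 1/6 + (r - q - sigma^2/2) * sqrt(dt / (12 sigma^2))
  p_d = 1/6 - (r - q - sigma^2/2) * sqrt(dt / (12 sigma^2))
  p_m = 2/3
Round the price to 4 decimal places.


Answer: Price = V(0,0) = 1.0285

Derivation:
dt = T/N = 0.250000; dx = sigma*sqrt(3*dt) = 0.138564
u = exp(dx) = 1.148623; d = 1/u = 0.870607
p_u = 0.149707, p_m = 0.666667, p_d = 0.183626
Discount per step: exp(-r*dt) = 0.998252
Stock lattice S(k, j) with j the centered position index:
  k=0: S(0,+0) = 9.2000
  k=1: S(1,-1) = 8.0096; S(1,+0) = 9.2000; S(1,+1) = 10.5673
  k=2: S(2,-2) = 6.9732; S(2,-1) = 8.0096; S(2,+0) = 9.2000; S(2,+1) = 10.5673; S(2,+2) = 12.1379
  k=3: S(3,-3) = 6.0709; S(3,-2) = 6.9732; S(3,-1) = 8.0096; S(3,+0) = 9.2000; S(3,+1) = 10.5673; S(3,+2) = 12.1379; S(3,+3) = 13.9419
Terminal payoffs V(N, j) = max(K - S_T, 0):
  V(3,-3) = 3.879073; V(3,-2) = 2.976792; V(3,-1) = 1.940411; V(3,+0) = 0.750000; V(3,+1) = 0.000000; V(3,+2) = 0.000000; V(3,+3) = 0.000000
Backward induction: V(k, j) = exp(-r*dt) * [p_u * V(k+1, j+1) + p_m * V(k+1, j) + p_d * V(k+1, j-1)]
  V(2,-2) = exp(-r*dt) * [p_u*1.940411 + p_m*2.976792 + p_d*3.879073] = 2.982098
  V(2,-1) = exp(-r*dt) * [p_u*0.750000 + p_m*1.940411 + p_d*2.976792] = 1.949091
  V(2,+0) = exp(-r*dt) * [p_u*0.000000 + p_m*0.750000 + p_d*1.940411] = 0.854813
  V(2,+1) = exp(-r*dt) * [p_u*0.000000 + p_m*0.000000 + p_d*0.750000] = 0.137479
  V(2,+2) = exp(-r*dt) * [p_u*0.000000 + p_m*0.000000 + p_d*0.000000] = 0.000000
  V(1,-1) = exp(-r*dt) * [p_u*0.854813 + p_m*1.949091 + p_d*2.982098] = 1.971504
  V(1,+0) = exp(-r*dt) * [p_u*0.137479 + p_m*0.854813 + p_d*1.949091] = 0.946703
  V(1,+1) = exp(-r*dt) * [p_u*0.000000 + p_m*0.137479 + p_d*0.854813] = 0.248184
  V(0,+0) = exp(-r*dt) * [p_u*0.248184 + p_m*0.946703 + p_d*1.971504] = 1.028509


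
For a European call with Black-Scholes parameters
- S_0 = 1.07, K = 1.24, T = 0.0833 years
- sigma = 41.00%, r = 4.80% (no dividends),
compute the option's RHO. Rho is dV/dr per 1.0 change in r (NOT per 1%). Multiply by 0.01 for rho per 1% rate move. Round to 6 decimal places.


Answer: Rho = 0.010471

Derivation:
d1 = -1.1531256248; d2 = -1.2714587562
phi(d1) = 0.2051963637; exp(-qT) = 1.0000000000; exp(-rT) = 0.9960095830
N(d2) = 0.1017827456
Rho = K*T*exp(-rT)*N(d2) = 1.2400 * 0.0833 * 0.9960095830 * 0.1017827456 = 0.010471


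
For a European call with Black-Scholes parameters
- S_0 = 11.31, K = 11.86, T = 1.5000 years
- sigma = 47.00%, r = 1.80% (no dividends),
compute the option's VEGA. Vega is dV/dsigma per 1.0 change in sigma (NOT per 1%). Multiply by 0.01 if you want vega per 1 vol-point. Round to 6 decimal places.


d1 = 0.2522295120; d2 = -0.3234005776
phi(d1) = 0.3864516961; exp(-qT) = 1.0000000000; exp(-rT) = 0.9733612415
Vega = S * exp(-qT) * phi(d1) * sqrt(T) = 11.3100 * 1.0000000000 * 0.3864516961 * 1.2247448714 = 5.353077

Answer: Vega = 5.353077


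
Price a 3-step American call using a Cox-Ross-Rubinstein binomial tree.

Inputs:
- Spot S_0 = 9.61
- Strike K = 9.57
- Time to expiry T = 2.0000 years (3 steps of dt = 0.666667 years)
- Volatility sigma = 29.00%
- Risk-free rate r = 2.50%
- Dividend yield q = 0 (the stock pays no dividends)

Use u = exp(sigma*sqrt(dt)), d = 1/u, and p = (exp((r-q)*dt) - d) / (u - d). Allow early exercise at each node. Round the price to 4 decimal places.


dt = T/N = 0.666667
u = exp(sigma*sqrt(dt)) = 1.267167; d = 1/u = 0.789162
p = (exp((r-q)*dt) - d) / (u - d) = 0.476238
Discount per step: exp(-r*dt) = 0.983471
Stock lattice S(k, i) with i counting down-moves:
  k=0: S(0,0) = 9.6100
  k=1: S(1,0) = 12.1775; S(1,1) = 7.5838
  k=2: S(2,0) = 15.4309; S(2,1) = 9.6100; S(2,2) = 5.9849
  k=3: S(3,0) = 19.5535; S(3,1) = 12.1775; S(3,2) = 7.5838; S(3,3) = 4.7230
Terminal payoffs V(N, i) = max(S_T - K, 0):
  V(3,0) = 9.983538; V(3,1) = 2.607479; V(3,2) = 0.000000; V(3,3) = 0.000000
Backward induction: V(k, i) = exp(-r*dt) * [p * V(k+1, i) + (1-p) * V(k+1, i+1)]; then take max(V_cont, immediate exercise) for American.
  V(2,0) = exp(-r*dt) * [p*9.983538 + (1-p)*2.607479] = 6.019082; exercise = 5.860904; V(2,0) = max -> 6.019082
  V(2,1) = exp(-r*dt) * [p*2.607479 + (1-p)*0.000000] = 1.221256; exercise = 0.040000; V(2,1) = max -> 1.221256
  V(2,2) = exp(-r*dt) * [p*0.000000 + (1-p)*0.000000] = 0.000000; exercise = 0.000000; V(2,2) = max -> 0.000000
  V(1,0) = exp(-r*dt) * [p*6.019082 + (1-p)*1.221256] = 3.448213; exercise = 2.607479; V(1,0) = max -> 3.448213
  V(1,1) = exp(-r*dt) * [p*1.221256 + (1-p)*0.000000] = 0.571996; exercise = 0.000000; V(1,1) = max -> 0.571996
  V(0,0) = exp(-r*dt) * [p*3.448213 + (1-p)*0.571996] = 1.909666; exercise = 0.040000; V(0,0) = max -> 1.909666

Answer: Price = V(0,0) = 1.9097


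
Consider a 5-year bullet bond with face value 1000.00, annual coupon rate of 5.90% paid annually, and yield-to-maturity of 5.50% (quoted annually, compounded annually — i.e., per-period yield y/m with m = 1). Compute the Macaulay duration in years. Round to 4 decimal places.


Coupon per period c = face * coupon_rate / m = 59.000000
Periods per year m = 1; per-period yield y/m = 0.055000
Number of cashflows N = 5
Cashflows (t years, CF_t, discount factor 1/(1+y/m)^(m*t), PV):
  t = 1.0000: CF_t = 59.000000, DF = 0.947867, PV = 55.924171
  t = 2.0000: CF_t = 59.000000, DF = 0.898452, PV = 53.008693
  t = 3.0000: CF_t = 59.000000, DF = 0.851614, PV = 50.245206
  t = 4.0000: CF_t = 59.000000, DF = 0.807217, PV = 47.625788
  t = 5.0000: CF_t = 1059.000000, DF = 0.765134, PV = 810.277281
Price P = sum_t PV_t = 1017.081138
Macaulay numerator sum_t t * PV_t:
  t * PV_t at t = 1.0000: 55.924171
  t * PV_t at t = 2.0000: 106.017385
  t * PV_t at t = 3.0000: 150.735619
  t * PV_t at t = 4.0000: 190.503151
  t * PV_t at t = 5.0000: 4051.386404
Macaulay duration D = (sum_t t * PV_t) / P = 4554.566729 / 1017.081138 = 4.478076

Answer: Macaulay duration = 4.4781 years


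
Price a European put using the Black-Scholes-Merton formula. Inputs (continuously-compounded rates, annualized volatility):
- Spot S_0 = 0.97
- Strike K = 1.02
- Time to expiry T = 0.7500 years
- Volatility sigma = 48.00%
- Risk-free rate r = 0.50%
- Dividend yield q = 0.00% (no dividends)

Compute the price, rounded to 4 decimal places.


Answer: Price = 0.1876

Derivation:
d1 = (ln(S/K) + (r - q + 0.5*sigma^2) * T) / (sigma * sqrt(T)) = 0.09595601
d2 = d1 - sigma * sqrt(T) = -0.31973618
exp(-rT) = 0.99625702; exp(-qT) = 1.00000000
P = K * exp(-rT) * N(-d2) - S_0 * exp(-qT) * N(-d1)
N(-d1) = 0.46177775; N(-d2) = 0.62541584
P = 1.0200 * 0.99625702 * 0.62541584 - 0.9700 * 1.00000000 * 0.46177775 = 0.1876


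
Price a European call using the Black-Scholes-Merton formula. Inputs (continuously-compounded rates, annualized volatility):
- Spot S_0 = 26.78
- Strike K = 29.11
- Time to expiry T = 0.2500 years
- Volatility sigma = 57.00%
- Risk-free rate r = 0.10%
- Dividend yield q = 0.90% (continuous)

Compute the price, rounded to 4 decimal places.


Answer: Price = 2.1113

Derivation:
d1 = (ln(S/K) + (r - q + 0.5*sigma^2) * T) / (sigma * sqrt(T)) = -0.15724182
d2 = d1 - sigma * sqrt(T) = -0.44224182
exp(-rT) = 0.99975003; exp(-qT) = 0.99775253
C = S_0 * exp(-qT) * N(d1) - K * exp(-rT) * N(d2)
N(d1) = 0.43752714; N(d2) = 0.32915711
C = 26.7800 * 0.99775253 * 0.43752714 - 29.1100 * 0.99975003 * 0.32915711 = 2.1113


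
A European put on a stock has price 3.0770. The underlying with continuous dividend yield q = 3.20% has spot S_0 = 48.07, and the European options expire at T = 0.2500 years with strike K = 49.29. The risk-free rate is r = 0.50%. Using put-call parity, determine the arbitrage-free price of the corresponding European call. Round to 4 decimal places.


Answer: Call price = 1.5355

Derivation:
Put-call parity: C - P = S_0 * exp(-qT) - K * exp(-rT).
S_0 * exp(-qT) = 48.0700 * 0.99203191 = 47.68697415
K * exp(-rT) = 49.2900 * 0.99875078 = 49.22842599
C = P + S*exp(-qT) - K*exp(-rT)
C = 3.0770 + 47.68697415 - 49.22842599 = 1.5355


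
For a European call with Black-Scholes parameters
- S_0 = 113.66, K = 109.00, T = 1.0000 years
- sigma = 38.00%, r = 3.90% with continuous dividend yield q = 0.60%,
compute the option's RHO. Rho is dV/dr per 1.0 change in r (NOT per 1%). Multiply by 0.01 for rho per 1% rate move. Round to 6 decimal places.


d1 = 0.3870096148; d2 = 0.0070096148
phi(d1) = 0.3701574756; exp(-qT) = 0.9940179641; exp(-rT) = 0.9617507091
N(d2) = 0.5027964088
Rho = K*T*exp(-rT)*N(d2) = 109.0000 * 1.0000 * 0.9617507091 * 0.5027964088 = 52.708563

Answer: Rho = 52.708563


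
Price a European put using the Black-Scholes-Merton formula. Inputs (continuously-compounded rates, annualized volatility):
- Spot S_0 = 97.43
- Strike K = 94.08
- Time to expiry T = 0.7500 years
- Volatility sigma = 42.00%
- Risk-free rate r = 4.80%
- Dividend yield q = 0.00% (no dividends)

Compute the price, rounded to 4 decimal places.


d1 = (ln(S/K) + (r - q + 0.5*sigma^2) * T) / (sigma * sqrt(T)) = 0.37703361
d2 = d1 - sigma * sqrt(T) = 0.01330294
exp(-rT) = 0.96464029; exp(-qT) = 1.00000000
P = K * exp(-rT) * N(-d2) - S_0 * exp(-qT) * N(-d1)
N(-d1) = 0.35307431; N(-d2) = 0.49469305
P = 94.0800 * 0.96464029 * 0.49469305 - 97.4300 * 1.00000000 * 0.35307431 = 10.4950

Answer: Price = 10.4950


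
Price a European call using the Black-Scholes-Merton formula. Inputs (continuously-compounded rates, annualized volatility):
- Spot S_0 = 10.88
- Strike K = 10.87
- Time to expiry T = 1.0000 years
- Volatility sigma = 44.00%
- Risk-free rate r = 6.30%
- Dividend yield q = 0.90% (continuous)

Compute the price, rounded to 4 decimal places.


Answer: Price = 2.1295

Derivation:
d1 = (ln(S/K) + (r - q + 0.5*sigma^2) * T) / (sigma * sqrt(T)) = 0.34481714
d2 = d1 - sigma * sqrt(T) = -0.09518286
exp(-rT) = 0.93894347; exp(-qT) = 0.99104038
C = S_0 * exp(-qT) * N(d1) - K * exp(-rT) * N(d2)
N(d1) = 0.63488408; N(d2) = 0.46208479
C = 10.8800 * 0.99104038 * 0.63488408 - 10.8700 * 0.93894347 * 0.46208479 = 2.1295


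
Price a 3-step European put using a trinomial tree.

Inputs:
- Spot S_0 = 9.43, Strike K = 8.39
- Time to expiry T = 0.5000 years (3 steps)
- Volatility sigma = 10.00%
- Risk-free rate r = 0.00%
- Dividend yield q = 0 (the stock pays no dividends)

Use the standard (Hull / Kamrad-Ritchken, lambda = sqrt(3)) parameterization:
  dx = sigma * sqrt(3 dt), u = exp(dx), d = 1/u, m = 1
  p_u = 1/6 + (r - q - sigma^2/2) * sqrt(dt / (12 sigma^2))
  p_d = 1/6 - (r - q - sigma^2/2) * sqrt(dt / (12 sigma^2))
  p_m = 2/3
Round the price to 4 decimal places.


dt = T/N = 0.166667; dx = sigma*sqrt(3*dt) = 0.070711
u = exp(dx) = 1.073271; d = 1/u = 0.931731
p_u = 0.160774, p_m = 0.666667, p_d = 0.172559
Discount per step: exp(-r*dt) = 1.000000
Stock lattice S(k, j) with j the centered position index:
  k=0: S(0,+0) = 9.4300
  k=1: S(1,-1) = 8.7862; S(1,+0) = 9.4300; S(1,+1) = 10.1209
  k=2: S(2,-2) = 8.1864; S(2,-1) = 8.7862; S(2,+0) = 9.4300; S(2,+1) = 10.1209; S(2,+2) = 10.8625
  k=3: S(3,-3) = 7.6275; S(3,-2) = 8.1864; S(3,-1) = 8.7862; S(3,+0) = 9.4300; S(3,+1) = 10.1209; S(3,+2) = 10.8625; S(3,+3) = 11.6584
Terminal payoffs V(N, j) = max(K - S_T, 0):
  V(3,-3) = 0.762470; V(3,-2) = 0.203596; V(3,-1) = 0.000000; V(3,+0) = 0.000000; V(3,+1) = 0.000000; V(3,+2) = 0.000000; V(3,+3) = 0.000000
Backward induction: V(k, j) = exp(-r*dt) * [p_u * V(k+1, j+1) + p_m * V(k+1, j) + p_d * V(k+1, j-1)]
  V(2,-2) = exp(-r*dt) * [p_u*0.000000 + p_m*0.203596 + p_d*0.762470] = 0.267302
  V(2,-1) = exp(-r*dt) * [p_u*0.000000 + p_m*0.000000 + p_d*0.203596] = 0.035132
  V(2,+0) = exp(-r*dt) * [p_u*0.000000 + p_m*0.000000 + p_d*0.000000] = 0.000000
  V(2,+1) = exp(-r*dt) * [p_u*0.000000 + p_m*0.000000 + p_d*0.000000] = 0.000000
  V(2,+2) = exp(-r*dt) * [p_u*0.000000 + p_m*0.000000 + p_d*0.000000] = 0.000000
  V(1,-1) = exp(-r*dt) * [p_u*0.000000 + p_m*0.035132 + p_d*0.267302] = 0.069547
  V(1,+0) = exp(-r*dt) * [p_u*0.000000 + p_m*0.000000 + p_d*0.035132] = 0.006062
  V(1,+1) = exp(-r*dt) * [p_u*0.000000 + p_m*0.000000 + p_d*0.000000] = 0.000000
  V(0,+0) = exp(-r*dt) * [p_u*0.000000 + p_m*0.006062 + p_d*0.069547] = 0.016043

Answer: Price = V(0,0) = 0.0160


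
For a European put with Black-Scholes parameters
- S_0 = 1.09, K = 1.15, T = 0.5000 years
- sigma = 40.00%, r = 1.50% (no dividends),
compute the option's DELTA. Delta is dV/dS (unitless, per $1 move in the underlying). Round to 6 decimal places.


Answer: Delta = -0.508581

Derivation:
d1 = -0.0215110585; d2 = -0.3043537710
phi(d1) = 0.3988499907; exp(-qT) = 1.0000000000; exp(-rT) = 0.9925280548
N(-d1) = 0.5085810090
Delta = -exp(-qT) * N(-d1) = -1.0000000000 * 0.5085810090 = -0.508581


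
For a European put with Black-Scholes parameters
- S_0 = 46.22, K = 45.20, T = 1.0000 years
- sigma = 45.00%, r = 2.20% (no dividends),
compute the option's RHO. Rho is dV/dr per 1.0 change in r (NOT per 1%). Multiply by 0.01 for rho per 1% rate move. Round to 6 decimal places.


Answer: Rho = -24.334098

Derivation:
d1 = 0.3234789289; d2 = -0.1265210711
phi(d1) = 0.3786065113; exp(-qT) = 1.0000000000; exp(-rT) = 0.9782402351
N(-d2) = 0.5503402646
Rho = -K*T*exp(-rT)*N(-d2) = -45.2000 * 1.0000 * 0.9782402351 * 0.5503402646 = -24.334098


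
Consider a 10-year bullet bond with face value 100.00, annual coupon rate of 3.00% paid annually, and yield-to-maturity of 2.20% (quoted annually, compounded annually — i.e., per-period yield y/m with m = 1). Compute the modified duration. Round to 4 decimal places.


Answer: Modified duration = 8.6448

Derivation:
Coupon per period c = face * coupon_rate / m = 3.000000
Periods per year m = 1; per-period yield y/m = 0.022000
Number of cashflows N = 10
Cashflows (t years, CF_t, discount factor 1/(1+y/m)^(m*t), PV):
  t = 1.0000: CF_t = 3.000000, DF = 0.978474, PV = 2.935421
  t = 2.0000: CF_t = 3.000000, DF = 0.957411, PV = 2.872232
  t = 3.0000: CF_t = 3.000000, DF = 0.936801, PV = 2.810403
  t = 4.0000: CF_t = 3.000000, DF = 0.916635, PV = 2.749905
  t = 5.0000: CF_t = 3.000000, DF = 0.896903, PV = 2.690709
  t = 6.0000: CF_t = 3.000000, DF = 0.877596, PV = 2.632788
  t = 7.0000: CF_t = 3.000000, DF = 0.858704, PV = 2.576113
  t = 8.0000: CF_t = 3.000000, DF = 0.840220, PV = 2.520659
  t = 9.0000: CF_t = 3.000000, DF = 0.822133, PV = 2.466398
  t = 10.0000: CF_t = 103.000000, DF = 0.804435, PV = 82.856821
Price P = sum_t PV_t = 107.111449
First compute Macaulay numerator sum_t t * PV_t:
  t * PV_t at t = 1.0000: 2.935421
  t * PV_t at t = 2.0000: 5.744463
  t * PV_t at t = 3.0000: 8.431208
  t * PV_t at t = 4.0000: 10.999620
  t * PV_t at t = 5.0000: 13.453546
  t * PV_t at t = 6.0000: 15.796728
  t * PV_t at t = 7.0000: 18.032794
  t * PV_t at t = 8.0000: 20.165272
  t * PV_t at t = 9.0000: 22.197584
  t * PV_t at t = 10.0000: 828.568210
Macaulay duration D = 946.324846 / 107.111449 = 8.834955
Modified duration = D / (1 + y/m) = 8.834955 / (1 + 0.022000) = 8.644770


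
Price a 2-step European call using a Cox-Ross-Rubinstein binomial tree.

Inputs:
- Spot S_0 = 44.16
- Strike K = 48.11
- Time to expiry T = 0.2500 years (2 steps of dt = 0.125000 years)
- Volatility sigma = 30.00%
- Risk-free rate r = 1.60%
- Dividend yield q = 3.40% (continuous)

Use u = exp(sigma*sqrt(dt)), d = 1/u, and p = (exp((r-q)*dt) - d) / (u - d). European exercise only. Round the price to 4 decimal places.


Answer: Price = V(0,0) = 1.3843

Derivation:
dt = T/N = 0.125000
u = exp(sigma*sqrt(dt)) = 1.111895; d = 1/u = 0.899365
p = (exp((r-q)*dt) - d) / (u - d) = 0.462933
Discount per step: exp(-r*dt) = 0.998002
Stock lattice S(k, i) with i counting down-moves:
  k=0: S(0,0) = 44.1600
  k=1: S(1,0) = 49.1013; S(1,1) = 39.7160
  k=2: S(2,0) = 54.5955; S(2,1) = 44.1600; S(2,2) = 35.7192
Terminal payoffs V(N, i) = max(S_T - K, 0):
  V(2,0) = 6.485499; V(2,1) = 0.000000; V(2,2) = 0.000000
Backward induction: V(k, i) = exp(-r*dt) * [p * V(k+1, i) + (1-p) * V(k+1, i+1)].
  V(1,0) = exp(-r*dt) * [p*6.485499 + (1-p)*0.000000] = 2.996356
  V(1,1) = exp(-r*dt) * [p*0.000000 + (1-p)*0.000000] = 0.000000
  V(0,0) = exp(-r*dt) * [p*2.996356 + (1-p)*0.000000] = 1.384342


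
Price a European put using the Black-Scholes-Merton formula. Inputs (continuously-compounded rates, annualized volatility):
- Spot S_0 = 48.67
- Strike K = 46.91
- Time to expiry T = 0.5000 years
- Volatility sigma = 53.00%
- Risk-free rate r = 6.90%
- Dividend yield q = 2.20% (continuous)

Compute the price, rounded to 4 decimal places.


d1 = (ln(S/K) + (r - q + 0.5*sigma^2) * T) / (sigma * sqrt(T)) = 0.34836870
d2 = d1 - sigma * sqrt(T) = -0.02639789
exp(-rT) = 0.96608834; exp(-qT) = 0.98906028
P = K * exp(-rT) * N(-d2) - S_0 * exp(-qT) * N(-d1)
N(-d1) = 0.36378165; N(-d2) = 0.51053001
P = 46.9100 * 0.96608834 * 0.51053001 - 48.6700 * 0.98906028 * 0.36378165 = 5.6253

Answer: Price = 5.6253


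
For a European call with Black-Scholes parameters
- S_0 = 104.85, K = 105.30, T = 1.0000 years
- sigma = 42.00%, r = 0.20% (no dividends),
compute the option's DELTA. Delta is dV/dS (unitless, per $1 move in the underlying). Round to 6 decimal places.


Answer: Delta = 0.581044

Derivation:
d1 = 0.2045650910; d2 = -0.2154349090
phi(d1) = 0.3906817569; exp(-qT) = 1.0000000000; exp(-rT) = 0.9980019987
N(d1) = 0.5810440340
Delta = exp(-qT) * N(d1) = 1.0000000000 * 0.5810440340 = 0.581044
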